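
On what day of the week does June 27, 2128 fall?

Sunday

Doomsday rule: the anchor day for the 2100s is Sunday. For year 28: 28÷12 = 2 r 4, and 4÷4 = 1, so 2+4+1 = 7.
Sunday + 7 ≡ Sunday — that's 2128's doomsday.
In June the doomsday date is Jun 6.
Jun 27 is 21 days after Jun 6; 21 mod 7 = 0, so Sunday + 0 = Sunday.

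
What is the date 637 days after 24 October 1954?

+365 (one year) → Oct 24, 1955 (272 left).
Oct has 31 days: +8 → Nov 1, 1955 (264 left).
Nov has 30 days: +30 → Dec 1, 1955 (234 left).
Dec has 31 days: +31 → Jan 1, 1956 (203 left).
Jan has 31 days: +31 → Feb 1, 1956 (172 left).
Feb has 29 days: +29 → Mar 1, 1956 (143 left).
Mar has 31 days: +31 → Apr 1, 1956 (112 left).
Apr has 30 days: +30 → May 1, 1956 (82 left).
May has 31 days: +31 → Jun 1, 1956 (51 left).
Jun has 30 days: +30 → Jul 1, 1956 (21 left).
+21 → Jul 22, 1956.

July 22, 1956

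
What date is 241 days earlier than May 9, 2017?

September 10, 2016

−9 → Apr 30, 2017 (end of Apr, 30 days; 232 left).
−30 → Mar 31, 2017 (end of Mar, 31 days; 202 left).
−31 → Feb 28, 2017 (end of Feb, 28 days; 171 left).
−28 → Jan 31, 2017 (end of Jan, 31 days; 143 left).
−31 → Dec 31, 2016 (end of Dec, 31 days; 112 left).
−31 → Nov 30, 2016 (end of Nov, 30 days; 81 left).
−30 → Oct 31, 2016 (end of Oct, 31 days; 51 left).
−31 → Sep 30, 2016 (end of Sep, 30 days; 20 left).
−20 → Sep 10, 2016.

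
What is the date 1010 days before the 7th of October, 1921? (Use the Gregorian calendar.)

−365 (one year) → Oct 7, 1920 (645 left).
−366 (one year; includes Feb 29, 1920) → Oct 7, 1919 (279 left).
−7 → Sep 30, 1919 (end of Sep, 30 days; 272 left).
−30 → Aug 31, 1919 (end of Aug, 31 days; 242 left).
−31 → Jul 31, 1919 (end of Jul, 31 days; 211 left).
−31 → Jun 30, 1919 (end of Jun, 30 days; 180 left).
−30 → May 31, 1919 (end of May, 31 days; 150 left).
−31 → Apr 30, 1919 (end of Apr, 30 days; 119 left).
−30 → Mar 31, 1919 (end of Mar, 31 days; 89 left).
−31 → Feb 28, 1919 (end of Feb, 28 days; 58 left).
−28 → Jan 31, 1919 (end of Jan, 31 days; 30 left).
−30 → Jan 1, 1919.

January 1, 1919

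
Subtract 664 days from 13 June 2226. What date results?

−365 (one year) → Jun 13, 2225 (299 left).
−13 → May 31, 2225 (end of May, 31 days; 286 left).
−31 → Apr 30, 2225 (end of Apr, 30 days; 255 left).
−30 → Mar 31, 2225 (end of Mar, 31 days; 225 left).
−31 → Feb 28, 2225 (end of Feb, 28 days; 194 left).
−28 → Jan 31, 2225 (end of Jan, 31 days; 166 left).
−31 → Dec 31, 2224 (end of Dec, 31 days; 135 left).
−31 → Nov 30, 2224 (end of Nov, 30 days; 104 left).
−30 → Oct 31, 2224 (end of Oct, 31 days; 74 left).
−31 → Sep 30, 2224 (end of Sep, 30 days; 43 left).
−30 → Aug 31, 2224 (end of Aug, 31 days; 13 left).
−13 → Aug 18, 2224.

August 18, 2224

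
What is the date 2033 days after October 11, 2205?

May 6, 2211

+365 (one year) → Oct 11, 2206 (1668 left).
+365 (one year) → Oct 11, 2207 (1303 left).
+366 (one year; includes Feb 29, 2208) → Oct 11, 2208 (937 left).
+365 (one year) → Oct 11, 2209 (572 left).
+365 (one year) → Oct 11, 2210 (207 left).
Oct has 31 days: +21 → Nov 1, 2210 (186 left).
Nov has 30 days: +30 → Dec 1, 2210 (156 left).
Dec has 31 days: +31 → Jan 1, 2211 (125 left).
Jan has 31 days: +31 → Feb 1, 2211 (94 left).
Feb has 28 days: +28 → Mar 1, 2211 (66 left).
Mar has 31 days: +31 → Apr 1, 2211 (35 left).
Apr has 30 days: +30 → May 1, 2211 (5 left).
+5 → May 6, 2211.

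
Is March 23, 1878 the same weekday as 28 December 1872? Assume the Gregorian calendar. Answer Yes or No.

Yes

From Dec 28, 1872 to Mar 23, 1878 is 1911 days.
1911 mod 7 = 0, so they are the same weekday.
(Dec 28, 1872 is a Saturday; Mar 23, 1878 is a Saturday.)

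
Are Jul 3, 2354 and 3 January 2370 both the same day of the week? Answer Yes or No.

From Jul 3, 2354 to Jan 3, 2370 is 5663 days.
5663 mod 7 = 0, so they are the same weekday.
(Jul 3, 2354 is a Saturday; Jan 3, 2370 is a Saturday.)

Yes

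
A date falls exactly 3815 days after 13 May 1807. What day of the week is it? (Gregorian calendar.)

First find the weekday of May 13, 1807. Doomsday rule: the anchor day for the 1800s is Friday. For year 07: 7÷12 = 0 r 7, and 7÷4 = 1, so 0+7+1 = 8.
Friday + 8 ≡ Saturday — that's 1807's doomsday.
In May the doomsday date is May 9.
May 13 is 4 days after May 9; 4 mod 7 = 4, so Saturday + 4 = Wednesday.
3815 mod 7 = 0, so 3815 days after a Wednesday is Wednesday + 0 = Wednesday.

Wednesday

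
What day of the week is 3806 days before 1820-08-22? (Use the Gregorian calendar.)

First find the weekday of Aug 22, 1820. Doomsday rule: the anchor day for the 1800s is Friday. For year 20: 20÷12 = 1 r 8, and 8÷4 = 2, so 1+8+2 = 11.
Friday + 11 ≡ Tuesday — that's 1820's doomsday.
In August the doomsday date is Aug 8.
Aug 22 is 14 days after Aug 8; 14 mod 7 = 0, so Tuesday + 0 = Tuesday.
3806 mod 7 = 5, so 3806 days before a Tuesday is Tuesday − 5 = Thursday.

Thursday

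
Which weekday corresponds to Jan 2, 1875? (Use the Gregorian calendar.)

January 1, 1875 is a Friday.
Jan 1, 1875 → Jan 2, 1875: 1 days.
Total: 1 days.
1 mod 7 = 1, so Friday + 1 = Saturday.

Saturday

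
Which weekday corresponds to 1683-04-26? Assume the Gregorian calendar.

Monday

Doomsday rule: the anchor day for the 1600s is Tuesday. For year 83: 83÷12 = 6 r 11, and 11÷4 = 2, so 6+11+2 = 19.
Tuesday + 19 ≡ Sunday — that's 1683's doomsday.
In April the doomsday date is Apr 4.
Apr 26 is 22 days after Apr 4; 22 mod 7 = 1, so Sunday + 1 = Monday.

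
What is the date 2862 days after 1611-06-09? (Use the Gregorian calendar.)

+366 (one year; includes Feb 29, 1612) → Jun 9, 1612 (2496 left).
+365 (one year) → Jun 9, 1613 (2131 left).
+365 (one year) → Jun 9, 1614 (1766 left).
+365 (one year) → Jun 9, 1615 (1401 left).
+366 (one year; includes Feb 29, 1616) → Jun 9, 1616 (1035 left).
+365 (one year) → Jun 9, 1617 (670 left).
+365 (one year) → Jun 9, 1618 (305 left).
Jun has 30 days: +22 → Jul 1, 1618 (283 left).
Jul has 31 days: +31 → Aug 1, 1618 (252 left).
Aug has 31 days: +31 → Sep 1, 1618 (221 left).
Sep has 30 days: +30 → Oct 1, 1618 (191 left).
Oct has 31 days: +31 → Nov 1, 1618 (160 left).
Nov has 30 days: +30 → Dec 1, 1618 (130 left).
Dec has 31 days: +31 → Jan 1, 1619 (99 left).
Jan has 31 days: +31 → Feb 1, 1619 (68 left).
Feb has 28 days: +28 → Mar 1, 1619 (40 left).
Mar has 31 days: +31 → Apr 1, 1619 (9 left).
+9 → Apr 10, 1619.

April 10, 1619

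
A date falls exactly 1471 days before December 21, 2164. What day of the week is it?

First find the weekday of Dec 21, 2164. Doomsday rule: the anchor day for the 2100s is Sunday. For year 64: 64÷12 = 5 r 4, and 4÷4 = 1, so 5+4+1 = 10.
Sunday + 10 ≡ Wednesday — that's 2164's doomsday.
In December the doomsday date is Dec 12.
Dec 21 is 9 days after Dec 12; 9 mod 7 = 2, so Wednesday + 2 = Friday.
1471 mod 7 = 1, so 1471 days before a Friday is Friday − 1 = Thursday.

Thursday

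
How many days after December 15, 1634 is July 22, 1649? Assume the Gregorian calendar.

Dec 15, 1634 → Dec 15, 1635: 365 days.
Dec 15, 1635 → Dec 15, 1636: 366 days (Feb 29, 1636 is in that span).
Dec 15, 1636 → Dec 15, 1637: 365 days.
Dec 15, 1637 → Dec 15, 1638: 365 days.
Dec 15, 1638 → Dec 15, 1639: 365 days.
Dec 15, 1639 → Dec 15, 1640: 366 days (Feb 29, 1640 is in that span).
Dec 15, 1640 → Dec 15, 1641: 365 days.
Dec 15, 1641 → Dec 15, 1642: 365 days.
Dec 15, 1642 → Dec 15, 1643: 365 days.
Dec 15, 1643 → Dec 15, 1644: 366 days (Feb 29, 1644 is in that span).
Dec 15, 1644 → Dec 15, 1645: 365 days.
Dec 15, 1645 → Dec 15, 1646: 365 days.
Dec 15, 1646 → Dec 15, 1647: 365 days.
Dec 15, 1647 → Dec 15, 1648: 366 days (Feb 29, 1648 is in that span).
Dec 15, 1648 → Jan 15, 1649: 31 days (December has 31).
Jan 15, 1649 → Feb 15, 1649: 31 days (January has 31).
Feb 15, 1649 → Mar 15, 1649: 28 days (February has 28).
Mar 15, 1649 → Apr 15, 1649: 31 days (March has 31).
Apr 15, 1649 → May 15, 1649: 30 days (April has 30).
May 15, 1649 → Jun 15, 1649: 31 days (May has 31).
Jun 15, 1649 → Jul 15, 1649: 30 days (June has 30).
Jul 15, 1649 → Jul 22, 1649: 7 days.
Total: 5333 days.

5333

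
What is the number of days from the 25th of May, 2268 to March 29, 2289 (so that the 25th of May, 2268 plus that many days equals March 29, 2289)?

May 25, 2268 → May 25, 2269: 365 days.
May 25, 2269 → May 25, 2270: 365 days.
May 25, 2270 → May 25, 2271: 365 days.
May 25, 2271 → May 25, 2272: 366 days (Feb 29, 2272 is in that span).
May 25, 2272 → May 25, 2273: 365 days.
May 25, 2273 → May 25, 2274: 365 days.
May 25, 2274 → May 25, 2275: 365 days.
May 25, 2275 → May 25, 2276: 366 days (Feb 29, 2276 is in that span).
May 25, 2276 → May 25, 2277: 365 days.
May 25, 2277 → May 25, 2278: 365 days.
May 25, 2278 → May 25, 2279: 365 days.
May 25, 2279 → May 25, 2280: 366 days (Feb 29, 2280 is in that span).
May 25, 2280 → May 25, 2281: 365 days.
May 25, 2281 → May 25, 2282: 365 days.
May 25, 2282 → May 25, 2283: 365 days.
May 25, 2283 → May 25, 2284: 366 days (Feb 29, 2284 is in that span).
May 25, 2284 → May 25, 2285: 365 days.
May 25, 2285 → May 25, 2286: 365 days.
May 25, 2286 → May 25, 2287: 365 days.
May 25, 2287 → May 25, 2288: 366 days (Feb 29, 2288 is in that span).
May 25, 2288 → Jun 25, 2288: 31 days (May has 31).
Jun 25, 2288 → Jul 25, 2288: 30 days (June has 30).
Jul 25, 2288 → Aug 25, 2288: 31 days (July has 31).
Aug 25, 2288 → Sep 25, 2288: 31 days (August has 31).
Sep 25, 2288 → Oct 25, 2288: 30 days (September has 30).
Oct 25, 2288 → Nov 25, 2288: 31 days (October has 31).
Nov 25, 2288 → Dec 25, 2288: 30 days (November has 30).
Dec 25, 2288 → Jan 25, 2289: 31 days (December has 31).
Jan 25, 2289 → Feb 25, 2289: 31 days (January has 31).
Feb 25, 2289 → Mar 25, 2289: 28 days (February has 28).
Mar 25, 2289 → Mar 29, 2289: 4 days.
Total: 7613 days.

7613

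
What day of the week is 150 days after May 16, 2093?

Tuesday

First find the weekday of May 16, 2093. Doomsday rule: the anchor day for the 2000s is Tuesday. For year 93: 93÷12 = 7 r 9, and 9÷4 = 2, so 7+9+2 = 18.
Tuesday + 18 ≡ Saturday — that's 2093's doomsday.
In May the doomsday date is May 9.
May 16 is 7 days after May 9; 7 mod 7 = 0, so Saturday + 0 = Saturday.
150 mod 7 = 3, so 150 days after a Saturday is Saturday + 3 = Tuesday.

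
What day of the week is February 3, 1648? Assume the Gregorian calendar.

Doomsday rule: the anchor day for the 1600s is Tuesday. For year 48: 48÷12 = 4 r 0, and 0÷4 = 0, so 4+0+0 = 4.
Tuesday + 4 ≡ Saturday — that's 1648's doomsday.
In February the doomsday date is Feb 29 (1648 is a leap year (divisible by 4)).
Feb 3 is 26 days before Feb 29; 26 mod 7 = 5, so Saturday − 5 = Monday.

Monday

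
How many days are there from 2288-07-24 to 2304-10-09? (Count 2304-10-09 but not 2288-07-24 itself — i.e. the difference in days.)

Jul 24, 2288 → Jul 24, 2289: 365 days.
Jul 24, 2289 → Jul 24, 2290: 365 days.
Jul 24, 2290 → Jul 24, 2291: 365 days.
Jul 24, 2291 → Jul 24, 2292: 366 days (Feb 29, 2292 is in that span).
Jul 24, 2292 → Jul 24, 2293: 365 days.
Jul 24, 2293 → Jul 24, 2294: 365 days.
Jul 24, 2294 → Jul 24, 2295: 365 days.
Jul 24, 2295 → Jul 24, 2296: 366 days (Feb 29, 2296 is in that span).
Jul 24, 2296 → Jul 24, 2297: 365 days.
Jul 24, 2297 → Jul 24, 2298: 365 days.
Jul 24, 2298 → Jul 24, 2299: 365 days.
Jul 24, 2299 → Jul 24, 2300: 365 days.
Jul 24, 2300 → Jul 24, 2301: 365 days.
Jul 24, 2301 → Jul 24, 2302: 365 days.
Jul 24, 2302 → Jul 24, 2303: 365 days.
Jul 24, 2303 → Jul 24, 2304: 366 days (Feb 29, 2304 is in that span).
Jul 24, 2304 → Aug 24, 2304: 31 days (July has 31).
Aug 24, 2304 → Sep 24, 2304: 31 days (August has 31).
Sep 24, 2304 → Oct 9, 2304: 15 days.
Total: 5920 days.

5920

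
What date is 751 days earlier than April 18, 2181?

March 29, 2179

−365 (one year) → Apr 18, 2180 (386 left).
−18 → Mar 31, 2180 (end of Mar, 31 days; 368 left).
−31 → Feb 29, 2180 (end of Feb, 29 days; 337 left).
−29 → Jan 31, 2180 (end of Jan, 31 days; 308 left).
−31 → Dec 31, 2179 (end of Dec, 31 days; 277 left).
−31 → Nov 30, 2179 (end of Nov, 30 days; 246 left).
−30 → Oct 31, 2179 (end of Oct, 31 days; 216 left).
−31 → Sep 30, 2179 (end of Sep, 30 days; 185 left).
−30 → Aug 31, 2179 (end of Aug, 31 days; 155 left).
−31 → Jul 31, 2179 (end of Jul, 31 days; 124 left).
−31 → Jun 30, 2179 (end of Jun, 30 days; 93 left).
−30 → May 31, 2179 (end of May, 31 days; 63 left).
−31 → Apr 30, 2179 (end of Apr, 30 days; 32 left).
−30 → Mar 31, 2179 (end of Mar, 31 days; 2 left).
−2 → Mar 29, 2179.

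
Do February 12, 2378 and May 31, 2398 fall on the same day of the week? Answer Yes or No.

Yes

From Feb 12, 2378 to May 31, 2398 is 7413 days.
7413 mod 7 = 0, so they are the same weekday.
(Feb 12, 2378 is a Sunday; May 31, 2398 is a Sunday.)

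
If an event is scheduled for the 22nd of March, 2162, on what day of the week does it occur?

Monday

Doomsday rule: the anchor day for the 2100s is Sunday. For year 62: 62÷12 = 5 r 2, and 2÷4 = 0, so 5+2+0 = 7.
Sunday + 7 ≡ Sunday — that's 2162's doomsday.
In March the doomsday date is Mar 14.
Mar 22 is 8 days after Mar 14; 8 mod 7 = 1, so Sunday + 1 = Monday.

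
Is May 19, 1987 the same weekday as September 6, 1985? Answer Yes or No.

No

From Sep 6, 1985 to May 19, 1987 is 620 days.
620 mod 7 = 4, so they are different weekdays.
(Sep 6, 1985 is a Friday; May 19, 1987 is a Tuesday.)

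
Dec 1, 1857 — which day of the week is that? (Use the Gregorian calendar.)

Tuesday

Doomsday rule: the anchor day for the 1800s is Friday. For year 57: 57÷12 = 4 r 9, and 9÷4 = 2, so 4+9+2 = 15.
Friday + 15 ≡ Saturday — that's 1857's doomsday.
In December the doomsday date is Dec 12.
Dec 1 is 11 days before Dec 12; 11 mod 7 = 4, so Saturday − 4 = Tuesday.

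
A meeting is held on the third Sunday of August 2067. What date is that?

August 1, 2067 is a Monday.
The first Sunday is therefore August 7 (6 days later).
The third Sunday is 7 + 2×7 = August 21.

August 21, 2067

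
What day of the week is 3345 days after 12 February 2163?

First find the weekday of Feb 12, 2163. Doomsday rule: the anchor day for the 2100s is Sunday. For year 63: 63÷12 = 5 r 3, and 3÷4 = 0, so 5+3+0 = 8.
Sunday + 8 ≡ Monday — that's 2163's doomsday.
In February the doomsday date is Feb 28 (2163 is not a leap year).
Feb 12 is 16 days before Feb 28; 16 mod 7 = 2, so Monday − 2 = Saturday.
3345 mod 7 = 6, so 3345 days after a Saturday is Saturday + 6 = Friday.

Friday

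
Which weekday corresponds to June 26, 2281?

Sunday

Doomsday rule: the anchor day for the 2200s is Friday. For year 81: 81÷12 = 6 r 9, and 9÷4 = 2, so 6+9+2 = 17.
Friday + 17 ≡ Monday — that's 2281's doomsday.
In June the doomsday date is Jun 6.
Jun 26 is 20 days after Jun 6; 20 mod 7 = 6, so Monday + 6 = Sunday.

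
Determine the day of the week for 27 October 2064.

Monday

January 1, 2064 is a Tuesday.
Jan 1, 2064 → Feb 1, 2064: 31 days (January has 31).
Feb 1, 2064 → Mar 1, 2064: 29 days (February has 29).
Mar 1, 2064 → Apr 1, 2064: 31 days (March has 31).
Apr 1, 2064 → May 1, 2064: 30 days (April has 30).
May 1, 2064 → Jun 1, 2064: 31 days (May has 31).
Jun 1, 2064 → Jul 1, 2064: 30 days (June has 30).
Jul 1, 2064 → Aug 1, 2064: 31 days (July has 31).
Aug 1, 2064 → Sep 1, 2064: 31 days (August has 31).
Sep 1, 2064 → Oct 1, 2064: 30 days (September has 30).
Oct 1, 2064 → Oct 27, 2064: 26 days.
Total: 300 days.
300 mod 7 = 6, so Tuesday + 6 = Monday.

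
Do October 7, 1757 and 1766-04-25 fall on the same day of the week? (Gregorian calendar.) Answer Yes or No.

Yes

From Oct 7, 1757 to Apr 25, 1766 is 3122 days.
3122 mod 7 = 0, so they are the same weekday.
(Oct 7, 1757 is a Friday; Apr 25, 1766 is a Friday.)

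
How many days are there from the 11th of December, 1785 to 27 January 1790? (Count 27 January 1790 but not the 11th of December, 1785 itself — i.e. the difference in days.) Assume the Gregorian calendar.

Dec 11, 1785 → Dec 11, 1786: 365 days.
Dec 11, 1786 → Dec 11, 1787: 365 days.
Dec 11, 1787 → Dec 11, 1788: 366 days (Feb 29, 1788 is in that span).
Dec 11, 1788 → Dec 11, 1789: 365 days.
Dec 11, 1789 → Jan 11, 1790: 31 days (December has 31).
Jan 11, 1790 → Jan 27, 1790: 16 days.
Total: 1508 days.

1508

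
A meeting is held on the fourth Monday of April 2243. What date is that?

April 1, 2243 is a Saturday.
The first Monday is therefore April 3 (2 days later).
The fourth Monday is 3 + 3×7 = April 24.

April 24, 2243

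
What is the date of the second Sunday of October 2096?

October 1, 2096 is a Monday.
The first Sunday is therefore October 7 (6 days later).
The second Sunday is 7 + 1×7 = October 14.

October 14, 2096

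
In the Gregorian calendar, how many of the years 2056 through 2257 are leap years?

49

Multiples of 4 in [2056,2257]: 51.
Of those, multiples of 100: 2 (not leap unless ÷400).
Multiples of 400: 0.
Leap years = 51 − 2 + 0 = 49.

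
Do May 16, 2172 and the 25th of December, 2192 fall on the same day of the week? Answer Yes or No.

No

From May 16, 2172 to Dec 25, 2192 is 7528 days.
7528 mod 7 = 3, so they are different weekdays.
(May 16, 2172 is a Saturday; Dec 25, 2192 is a Tuesday.)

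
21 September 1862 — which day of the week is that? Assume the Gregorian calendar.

Sunday

January 1, 1862 is a Wednesday.
Jan 1, 1862 → Feb 1, 1862: 31 days (January has 31).
Feb 1, 1862 → Mar 1, 1862: 28 days (February has 28).
Mar 1, 1862 → Apr 1, 1862: 31 days (March has 31).
Apr 1, 1862 → May 1, 1862: 30 days (April has 30).
May 1, 1862 → Jun 1, 1862: 31 days (May has 31).
Jun 1, 1862 → Jul 1, 1862: 30 days (June has 30).
Jul 1, 1862 → Aug 1, 1862: 31 days (July has 31).
Aug 1, 1862 → Sep 1, 1862: 31 days (August has 31).
Sep 1, 1862 → Sep 21, 1862: 20 days.
Total: 263 days.
263 mod 7 = 4, so Wednesday + 4 = Sunday.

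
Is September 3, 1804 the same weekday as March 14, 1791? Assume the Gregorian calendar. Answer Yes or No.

Yes

From Mar 14, 1791 to Sep 3, 1804 is 4921 days.
4921 mod 7 = 0, so they are the same weekday.
(Mar 14, 1791 is a Monday; Sep 3, 1804 is a Monday.)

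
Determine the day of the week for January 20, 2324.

Sunday

Doomsday rule: the anchor day for the 2300s is Wednesday. For year 24: 24÷12 = 2 r 0, and 0÷4 = 0, so 2+0+0 = 2.
Wednesday + 2 ≡ Friday — that's 2324's doomsday.
In January the doomsday date is Jan 4 (2324 is a leap year (divisible by 4)).
Jan 20 is 16 days after Jan 4; 16 mod 7 = 2, so Friday + 2 = Sunday.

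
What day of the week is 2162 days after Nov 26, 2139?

Wednesday

First find the weekday of Nov 26, 2139. Doomsday rule: the anchor day for the 2100s is Sunday. For year 39: 39÷12 = 3 r 3, and 3÷4 = 0, so 3+3+0 = 6.
Sunday + 6 ≡ Saturday — that's 2139's doomsday.
In November the doomsday date is Nov 7.
Nov 26 is 19 days after Nov 7; 19 mod 7 = 5, so Saturday + 5 = Thursday.
2162 mod 7 = 6, so 2162 days after a Thursday is Thursday + 6 = Wednesday.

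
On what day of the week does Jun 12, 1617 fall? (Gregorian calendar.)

Doomsday rule: the anchor day for the 1600s is Tuesday. For year 17: 17÷12 = 1 r 5, and 5÷4 = 1, so 1+5+1 = 7.
Tuesday + 7 ≡ Tuesday — that's 1617's doomsday.
In June the doomsday date is Jun 6.
Jun 12 is 6 days after Jun 6; 6 mod 7 = 6, so Tuesday + 6 = Monday.

Monday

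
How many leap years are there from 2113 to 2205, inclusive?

22

Multiples of 4 in [2113,2205]: 23.
Of those, multiples of 100: 1 (not leap unless ÷400).
Multiples of 400: 0.
Leap years = 23 − 1 + 0 = 22.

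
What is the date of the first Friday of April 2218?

April 1, 2218 is a Wednesday.
The first Friday is therefore April 3 (2 days later).

April 3, 2218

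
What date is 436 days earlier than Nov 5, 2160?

−366 (one year; includes Feb 29, 2160) → Nov 5, 2159 (70 left).
−5 → Oct 31, 2159 (end of Oct, 31 days; 65 left).
−31 → Sep 30, 2159 (end of Sep, 30 days; 34 left).
−30 → Aug 31, 2159 (end of Aug, 31 days; 4 left).
−4 → Aug 27, 2159.

August 27, 2159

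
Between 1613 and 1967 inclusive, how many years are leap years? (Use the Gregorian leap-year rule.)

Multiples of 4 in [1613,1967]: 88.
Of those, multiples of 100: 3 (not leap unless ÷400).
Multiples of 400: 0.
Leap years = 88 − 3 + 0 = 85.

85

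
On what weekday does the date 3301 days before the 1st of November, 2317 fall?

First find the weekday of Nov 1, 2317. Doomsday rule: the anchor day for the 2300s is Wednesday. For year 17: 17÷12 = 1 r 5, and 5÷4 = 1, so 1+5+1 = 7.
Wednesday + 7 ≡ Wednesday — that's 2317's doomsday.
In November the doomsday date is Nov 7.
Nov 1 is 6 days before Nov 7; 6 mod 7 = 6, so Wednesday − 6 = Thursday.
3301 mod 7 = 4, so 3301 days before a Thursday is Thursday − 4 = Sunday.

Sunday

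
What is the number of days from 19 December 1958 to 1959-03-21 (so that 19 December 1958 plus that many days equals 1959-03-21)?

92

Dec 19, 1958 → Jan 19, 1959: 31 days (December has 31).
Jan 19, 1959 → Feb 19, 1959: 31 days (January has 31).
Feb 19, 1959 → Mar 19, 1959: 28 days (February has 28).
Mar 19, 1959 → Mar 21, 1959: 2 days.
Total: 92 days.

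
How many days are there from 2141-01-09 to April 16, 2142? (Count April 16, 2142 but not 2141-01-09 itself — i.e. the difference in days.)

462

Jan 9, 2141 → Jan 9, 2142: 365 days.
Jan 9, 2142 → Feb 9, 2142: 31 days (January has 31).
Feb 9, 2142 → Mar 9, 2142: 28 days (February has 28).
Mar 9, 2142 → Apr 9, 2142: 31 days (March has 31).
Apr 9, 2142 → Apr 16, 2142: 7 days.
Total: 462 days.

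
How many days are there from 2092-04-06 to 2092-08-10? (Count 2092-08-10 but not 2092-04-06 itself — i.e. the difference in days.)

Apr 6, 2092 → May 6, 2092: 30 days (April has 30).
May 6, 2092 → Jun 6, 2092: 31 days (May has 31).
Jun 6, 2092 → Jul 6, 2092: 30 days (June has 30).
Jul 6, 2092 → Aug 6, 2092: 31 days (July has 31).
Aug 6, 2092 → Aug 10, 2092: 4 days.
Total: 126 days.

126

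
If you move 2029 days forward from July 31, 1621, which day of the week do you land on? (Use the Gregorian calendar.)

Friday

First find the weekday of Jul 31, 1621. Doomsday rule: the anchor day for the 1600s is Tuesday. For year 21: 21÷12 = 1 r 9, and 9÷4 = 2, so 1+9+2 = 12.
Tuesday + 12 ≡ Sunday — that's 1621's doomsday.
In July the doomsday date is Jul 11.
Jul 31 is 20 days after Jul 11; 20 mod 7 = 6, so Sunday + 6 = Saturday.
2029 mod 7 = 6, so 2029 days after a Saturday is Saturday + 6 = Friday.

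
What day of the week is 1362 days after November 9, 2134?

Saturday

First find the weekday of Nov 9, 2134. Doomsday rule: the anchor day for the 2100s is Sunday. For year 34: 34÷12 = 2 r 10, and 10÷4 = 2, so 2+10+2 = 14.
Sunday + 14 ≡ Sunday — that's 2134's doomsday.
In November the doomsday date is Nov 7.
Nov 9 is 2 days after Nov 7; 2 mod 7 = 2, so Sunday + 2 = Tuesday.
1362 mod 7 = 4, so 1362 days after a Tuesday is Tuesday + 4 = Saturday.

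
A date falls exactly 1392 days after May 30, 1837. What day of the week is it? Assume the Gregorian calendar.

Monday

May 30, 1837 is a Tuesday.
1392 mod 7 = 6, so 1392 days after a Tuesday is Tuesday + 6 = Monday.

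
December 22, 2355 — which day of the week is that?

Doomsday rule: the anchor day for the 2300s is Wednesday. For year 55: 55÷12 = 4 r 7, and 7÷4 = 1, so 4+7+1 = 12.
Wednesday + 12 ≡ Monday — that's 2355's doomsday.
In December the doomsday date is Dec 12.
Dec 22 is 10 days after Dec 12; 10 mod 7 = 3, so Monday + 3 = Thursday.

Thursday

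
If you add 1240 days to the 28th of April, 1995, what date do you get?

September 19, 1998

+366 (one year; includes Feb 29, 1996) → Apr 28, 1996 (874 left).
+365 (one year) → Apr 28, 1997 (509 left).
+365 (one year) → Apr 28, 1998 (144 left).
Apr has 30 days: +3 → May 1, 1998 (141 left).
May has 31 days: +31 → Jun 1, 1998 (110 left).
Jun has 30 days: +30 → Jul 1, 1998 (80 left).
Jul has 31 days: +31 → Aug 1, 1998 (49 left).
Aug has 31 days: +31 → Sep 1, 1998 (18 left).
+18 → Sep 19, 1998.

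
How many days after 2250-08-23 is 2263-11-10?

Aug 23, 2250 → Aug 23, 2251: 365 days.
Aug 23, 2251 → Aug 23, 2252: 366 days (Feb 29, 2252 is in that span).
Aug 23, 2252 → Aug 23, 2253: 365 days.
Aug 23, 2253 → Aug 23, 2254: 365 days.
Aug 23, 2254 → Aug 23, 2255: 365 days.
Aug 23, 2255 → Aug 23, 2256: 366 days (Feb 29, 2256 is in that span).
Aug 23, 2256 → Aug 23, 2257: 365 days.
Aug 23, 2257 → Aug 23, 2258: 365 days.
Aug 23, 2258 → Aug 23, 2259: 365 days.
Aug 23, 2259 → Aug 23, 2260: 366 days (Feb 29, 2260 is in that span).
Aug 23, 2260 → Aug 23, 2261: 365 days.
Aug 23, 2261 → Aug 23, 2262: 365 days.
Aug 23, 2262 → Aug 23, 2263: 365 days.
Aug 23, 2263 → Sep 23, 2263: 31 days (August has 31).
Sep 23, 2263 → Oct 23, 2263: 30 days (September has 30).
Oct 23, 2263 → Nov 10, 2263: 18 days.
Total: 4827 days.

4827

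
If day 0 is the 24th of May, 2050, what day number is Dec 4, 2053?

May 24, 2050 → May 24, 2051: 365 days.
May 24, 2051 → May 24, 2052: 366 days (Feb 29, 2052 is in that span).
May 24, 2052 → May 24, 2053: 365 days.
May 24, 2053 → Jun 24, 2053: 31 days (May has 31).
Jun 24, 2053 → Jul 24, 2053: 30 days (June has 30).
Jul 24, 2053 → Aug 24, 2053: 31 days (July has 31).
Aug 24, 2053 → Sep 24, 2053: 31 days (August has 31).
Sep 24, 2053 → Oct 24, 2053: 30 days (September has 30).
Oct 24, 2053 → Nov 24, 2053: 31 days (October has 31).
Nov 24, 2053 → Dec 4, 2053: 10 days.
Total: 1290 days.

1290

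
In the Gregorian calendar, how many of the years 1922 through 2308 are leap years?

Multiples of 4 in [1922,2308]: 97.
Of those, multiples of 100: 4 (not leap unless ÷400).
Multiples of 400: 1.
Leap years = 97 − 4 + 1 = 94.

94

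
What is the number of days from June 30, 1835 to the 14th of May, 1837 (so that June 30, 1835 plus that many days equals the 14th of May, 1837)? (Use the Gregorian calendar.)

Jun 30, 1835 → Jun 30, 1836: 366 days (Feb 29, 1836 is in that span).
Jun 30, 1836 → Jul 30, 1836: 30 days (June has 30).
Jul 30, 1836 → Aug 30, 1836: 31 days (July has 31).
Aug 30, 1836 → Sep 30, 1836: 31 days (August has 31).
Sep 30, 1836 → Oct 30, 1836: 30 days (September has 30).
Oct 30, 1836 → Nov 30, 1836: 31 days (October has 31).
Nov 30, 1836 → Dec 30, 1836: 30 days (November has 30).
Dec 30, 1836 → Jan 30, 1837: 31 days (December has 31).
Jan 30, 1837 → Feb 28, 1837: 29 days (January has 31).
Feb 28, 1837 → Mar 28, 1837: 28 days (February has 28).
Mar 28, 1837 → Apr 28, 1837: 31 days (March has 31).
Apr 28, 1837 → May 14, 1837: 16 days.
Total: 684 days.

684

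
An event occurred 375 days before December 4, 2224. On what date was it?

−4 → Nov 30, 2224 (end of Nov, 30 days; 371 left).
−30 → Oct 31, 2224 (end of Oct, 31 days; 341 left).
−31 → Sep 30, 2224 (end of Sep, 30 days; 310 left).
−30 → Aug 31, 2224 (end of Aug, 31 days; 280 left).
−31 → Jul 31, 2224 (end of Jul, 31 days; 249 left).
−31 → Jun 30, 2224 (end of Jun, 30 days; 218 left).
−30 → May 31, 2224 (end of May, 31 days; 188 left).
−31 → Apr 30, 2224 (end of Apr, 30 days; 157 left).
−30 → Mar 31, 2224 (end of Mar, 31 days; 127 left).
−31 → Feb 29, 2224 (end of Feb, 29 days; 96 left).
−29 → Jan 31, 2224 (end of Jan, 31 days; 67 left).
−31 → Dec 31, 2223 (end of Dec, 31 days; 36 left).
−31 → Nov 30, 2223 (end of Nov, 30 days; 5 left).
−5 → Nov 25, 2223.

November 25, 2223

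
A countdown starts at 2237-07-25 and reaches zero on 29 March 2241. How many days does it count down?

Jul 25, 2237 → Jul 25, 2238: 365 days.
Jul 25, 2238 → Jul 25, 2239: 365 days.
Jul 25, 2239 → Jul 25, 2240: 366 days (Feb 29, 2240 is in that span).
Jul 25, 2240 → Aug 25, 2240: 31 days (July has 31).
Aug 25, 2240 → Sep 25, 2240: 31 days (August has 31).
Sep 25, 2240 → Oct 25, 2240: 30 days (September has 30).
Oct 25, 2240 → Nov 25, 2240: 31 days (October has 31).
Nov 25, 2240 → Dec 25, 2240: 30 days (November has 30).
Dec 25, 2240 → Jan 25, 2241: 31 days (December has 31).
Jan 25, 2241 → Feb 25, 2241: 31 days (January has 31).
Feb 25, 2241 → Mar 25, 2241: 28 days (February has 28).
Mar 25, 2241 → Mar 29, 2241: 4 days.
Total: 1343 days.

1343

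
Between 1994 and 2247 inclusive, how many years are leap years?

Multiples of 4 in [1994,2247]: 63.
Of those, multiples of 100: 3 (not leap unless ÷400).
Multiples of 400: 1.
Leap years = 63 − 3 + 1 = 61.

61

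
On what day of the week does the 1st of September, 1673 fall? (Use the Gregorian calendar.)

Friday

Doomsday rule: the anchor day for the 1600s is Tuesday. For year 73: 73÷12 = 6 r 1, and 1÷4 = 0, so 6+1+0 = 7.
Tuesday + 7 ≡ Tuesday — that's 1673's doomsday.
In September the doomsday date is Sep 5.
Sep 1 is 4 days before Sep 5; 4 mod 7 = 4, so Tuesday − 4 = Friday.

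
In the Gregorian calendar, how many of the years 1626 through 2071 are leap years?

108

Multiples of 4 in [1626,2071]: 111.
Of those, multiples of 100: 4 (not leap unless ÷400).
Multiples of 400: 1.
Leap years = 111 − 4 + 1 = 108.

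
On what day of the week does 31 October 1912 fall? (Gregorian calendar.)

Thursday

Doomsday rule: the anchor day for the 1900s is Wednesday. For year 12: 12÷12 = 1 r 0, and 0÷4 = 0, so 1+0+0 = 1.
Wednesday + 1 ≡ Thursday — that's 1912's doomsday.
In October the doomsday date is Oct 10.
Oct 31 is 21 days after Oct 10; 21 mod 7 = 0, so Thursday + 0 = Thursday.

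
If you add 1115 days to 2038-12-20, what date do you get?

+365 (one year) → Dec 20, 2039 (750 left).
+366 (one year; includes Feb 29, 2040) → Dec 20, 2040 (384 left).
Dec has 31 days: +12 → Jan 1, 2041 (372 left).
Jan has 31 days: +31 → Feb 1, 2041 (341 left).
Feb has 28 days: +28 → Mar 1, 2041 (313 left).
Mar has 31 days: +31 → Apr 1, 2041 (282 left).
Apr has 30 days: +30 → May 1, 2041 (252 left).
May has 31 days: +31 → Jun 1, 2041 (221 left).
Jun has 30 days: +30 → Jul 1, 2041 (191 left).
Jul has 31 days: +31 → Aug 1, 2041 (160 left).
Aug has 31 days: +31 → Sep 1, 2041 (129 left).
Sep has 30 days: +30 → Oct 1, 2041 (99 left).
Oct has 31 days: +31 → Nov 1, 2041 (68 left).
Nov has 30 days: +30 → Dec 1, 2041 (38 left).
Dec has 31 days: +31 → Jan 1, 2042 (7 left).
+7 → Jan 8, 2042.

January 8, 2042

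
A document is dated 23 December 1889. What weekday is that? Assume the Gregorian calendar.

Monday

Doomsday rule: the anchor day for the 1800s is Friday. For year 89: 89÷12 = 7 r 5, and 5÷4 = 1, so 7+5+1 = 13.
Friday + 13 ≡ Thursday — that's 1889's doomsday.
In December the doomsday date is Dec 12.
Dec 23 is 11 days after Dec 12; 11 mod 7 = 4, so Thursday + 4 = Monday.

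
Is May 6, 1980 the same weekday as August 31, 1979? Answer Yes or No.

No

From Aug 31, 1979 to May 6, 1980 is 249 days.
249 mod 7 = 4, so they are different weekdays.
(Aug 31, 1979 is a Friday; May 6, 1980 is a Tuesday.)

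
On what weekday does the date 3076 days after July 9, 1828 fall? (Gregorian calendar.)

Saturday

First find the weekday of Jul 9, 1828. Doomsday rule: the anchor day for the 1800s is Friday. For year 28: 28÷12 = 2 r 4, and 4÷4 = 1, so 2+4+1 = 7.
Friday + 7 ≡ Friday — that's 1828's doomsday.
In July the doomsday date is Jul 11.
Jul 9 is 2 days before Jul 11; 2 mod 7 = 2, so Friday − 2 = Wednesday.
3076 mod 7 = 3, so 3076 days after a Wednesday is Wednesday + 3 = Saturday.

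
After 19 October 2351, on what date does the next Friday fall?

Oct 19, 2351 is a Friday.
From Friday to the next Friday is 7 days.
Oct 19, 2351 + 7 = Oct 26, 2351.

October 26, 2351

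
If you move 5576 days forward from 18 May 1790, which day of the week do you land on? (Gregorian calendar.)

Saturday

May 18, 1790 is a Tuesday.
5576 mod 7 = 4, so 5576 days after a Tuesday is Tuesday + 4 = Saturday.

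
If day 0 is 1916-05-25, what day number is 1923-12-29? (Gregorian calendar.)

2774

May 25, 1916 → May 25, 1917: 365 days.
May 25, 1917 → May 25, 1918: 365 days.
May 25, 1918 → May 25, 1919: 365 days.
May 25, 1919 → May 25, 1920: 366 days (Feb 29, 1920 is in that span).
May 25, 1920 → May 25, 1921: 365 days.
May 25, 1921 → May 25, 1922: 365 days.
May 25, 1922 → May 25, 1923: 365 days.
May 25, 1923 → Jun 25, 1923: 31 days (May has 31).
Jun 25, 1923 → Jul 25, 1923: 30 days (June has 30).
Jul 25, 1923 → Aug 25, 1923: 31 days (July has 31).
Aug 25, 1923 → Sep 25, 1923: 31 days (August has 31).
Sep 25, 1923 → Oct 25, 1923: 30 days (September has 30).
Oct 25, 1923 → Nov 25, 1923: 31 days (October has 31).
Nov 25, 1923 → Dec 25, 1923: 30 days (November has 30).
Dec 25, 1923 → Dec 29, 1923: 4 days.
Total: 2774 days.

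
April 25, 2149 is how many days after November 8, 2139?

3456

Nov 8, 2139 → Nov 8, 2140: 366 days (Feb 29, 2140 is in that span).
Nov 8, 2140 → Nov 8, 2141: 365 days.
Nov 8, 2141 → Nov 8, 2142: 365 days.
Nov 8, 2142 → Nov 8, 2143: 365 days.
Nov 8, 2143 → Nov 8, 2144: 366 days (Feb 29, 2144 is in that span).
Nov 8, 2144 → Nov 8, 2145: 365 days.
Nov 8, 2145 → Nov 8, 2146: 365 days.
Nov 8, 2146 → Nov 8, 2147: 365 days.
Nov 8, 2147 → Nov 8, 2148: 366 days (Feb 29, 2148 is in that span).
Nov 8, 2148 → Dec 8, 2148: 30 days (November has 30).
Dec 8, 2148 → Jan 8, 2149: 31 days (December has 31).
Jan 8, 2149 → Feb 8, 2149: 31 days (January has 31).
Feb 8, 2149 → Mar 8, 2149: 28 days (February has 28).
Mar 8, 2149 → Apr 8, 2149: 31 days (March has 31).
Apr 8, 2149 → Apr 25, 2149: 17 days.
Total: 3456 days.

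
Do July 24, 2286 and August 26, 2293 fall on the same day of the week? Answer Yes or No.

From Jul 24, 2286 to Aug 26, 2293 is 2590 days.
2590 mod 7 = 0, so they are the same weekday.
(Jul 24, 2286 is a Saturday; Aug 26, 2293 is a Saturday.)

Yes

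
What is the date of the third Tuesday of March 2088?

March 1, 2088 is a Monday.
The first Tuesday is therefore March 2 (1 days later).
The third Tuesday is 2 + 2×7 = March 16.

March 16, 2088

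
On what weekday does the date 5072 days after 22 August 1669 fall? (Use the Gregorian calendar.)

Aug 22, 1669 is a Thursday.
5072 mod 7 = 4, so 5072 days after a Thursday is Thursday + 4 = Monday.

Monday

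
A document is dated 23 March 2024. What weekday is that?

Saturday

January 1, 2024 is a Monday.
Jan 1, 2024 → Feb 1, 2024: 31 days (January has 31).
Feb 1, 2024 → Mar 1, 2024: 29 days (February has 29).
Mar 1, 2024 → Mar 23, 2024: 22 days.
Total: 82 days.
82 mod 7 = 5, so Monday + 5 = Saturday.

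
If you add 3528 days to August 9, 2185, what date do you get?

April 7, 2195

+365 (one year) → Aug 9, 2186 (3163 left).
+365 (one year) → Aug 9, 2187 (2798 left).
+366 (one year; includes Feb 29, 2188) → Aug 9, 2188 (2432 left).
+365 (one year) → Aug 9, 2189 (2067 left).
+365 (one year) → Aug 9, 2190 (1702 left).
+365 (one year) → Aug 9, 2191 (1337 left).
+366 (one year; includes Feb 29, 2192) → Aug 9, 2192 (971 left).
+365 (one year) → Aug 9, 2193 (606 left).
+365 (one year) → Aug 9, 2194 (241 left).
Aug has 31 days: +23 → Sep 1, 2194 (218 left).
Sep has 30 days: +30 → Oct 1, 2194 (188 left).
Oct has 31 days: +31 → Nov 1, 2194 (157 left).
Nov has 30 days: +30 → Dec 1, 2194 (127 left).
Dec has 31 days: +31 → Jan 1, 2195 (96 left).
Jan has 31 days: +31 → Feb 1, 2195 (65 left).
Feb has 28 days: +28 → Mar 1, 2195 (37 left).
Mar has 31 days: +31 → Apr 1, 2195 (6 left).
+6 → Apr 7, 2195.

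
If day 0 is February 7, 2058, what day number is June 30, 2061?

1239

Feb 7, 2058 → Feb 7, 2059: 365 days.
Feb 7, 2059 → Feb 7, 2060: 365 days.
Feb 7, 2060 → Feb 7, 2061: 366 days (Feb 29, 2060 is in that span).
Feb 7, 2061 → Mar 7, 2061: 28 days (February has 28).
Mar 7, 2061 → Apr 7, 2061: 31 days (March has 31).
Apr 7, 2061 → May 7, 2061: 30 days (April has 30).
May 7, 2061 → Jun 7, 2061: 31 days (May has 31).
Jun 7, 2061 → Jun 30, 2061: 23 days.
Total: 1239 days.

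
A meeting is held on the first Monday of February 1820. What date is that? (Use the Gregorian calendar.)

February 1, 1820 is a Tuesday.
The first Monday is therefore February 7 (6 days later).

February 7, 1820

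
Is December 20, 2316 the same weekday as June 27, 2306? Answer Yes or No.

From Jun 27, 2306 to Dec 20, 2316 is 3829 days.
3829 mod 7 = 0, so they are the same weekday.
(Jun 27, 2306 is a Wednesday; Dec 20, 2316 is a Wednesday.)

Yes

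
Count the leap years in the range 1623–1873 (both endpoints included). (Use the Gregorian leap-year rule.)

61

Multiples of 4 in [1623,1873]: 63.
Of those, multiples of 100: 2 (not leap unless ÷400).
Multiples of 400: 0.
Leap years = 63 − 2 + 0 = 61.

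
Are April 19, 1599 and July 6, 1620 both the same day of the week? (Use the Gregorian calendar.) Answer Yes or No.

Yes

From Apr 19, 1599 to Jul 6, 1620 is 7749 days.
7749 mod 7 = 0, so they are the same weekday.
(Apr 19, 1599 is a Monday; Jul 6, 1620 is a Monday.)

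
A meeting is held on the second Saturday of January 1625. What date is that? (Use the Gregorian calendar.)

January 1, 1625 is a Wednesday.
The first Saturday is therefore January 4 (3 days later).
The second Saturday is 4 + 1×7 = January 11.

January 11, 1625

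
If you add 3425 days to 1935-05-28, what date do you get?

+366 (one year; includes Feb 29, 1936) → May 28, 1936 (3059 left).
+365 (one year) → May 28, 1937 (2694 left).
+365 (one year) → May 28, 1938 (2329 left).
+365 (one year) → May 28, 1939 (1964 left).
+366 (one year; includes Feb 29, 1940) → May 28, 1940 (1598 left).
+365 (one year) → May 28, 1941 (1233 left).
+365 (one year) → May 28, 1942 (868 left).
+365 (one year) → May 28, 1943 (503 left).
+366 (one year; includes Feb 29, 1944) → May 28, 1944 (137 left).
May has 31 days: +4 → Jun 1, 1944 (133 left).
Jun has 30 days: +30 → Jul 1, 1944 (103 left).
Jul has 31 days: +31 → Aug 1, 1944 (72 left).
Aug has 31 days: +31 → Sep 1, 1944 (41 left).
Sep has 30 days: +30 → Oct 1, 1944 (11 left).
+11 → Oct 12, 1944.

October 12, 1944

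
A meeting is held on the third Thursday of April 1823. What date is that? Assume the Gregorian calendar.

April 17, 1823

April 1, 1823 is a Tuesday.
The first Thursday is therefore April 3 (2 days later).
The third Thursday is 3 + 2×7 = April 17.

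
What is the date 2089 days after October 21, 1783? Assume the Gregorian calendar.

+366 (one year; includes Feb 29, 1784) → Oct 21, 1784 (1723 left).
+365 (one year) → Oct 21, 1785 (1358 left).
+365 (one year) → Oct 21, 1786 (993 left).
+365 (one year) → Oct 21, 1787 (628 left).
+366 (one year; includes Feb 29, 1788) → Oct 21, 1788 (262 left).
Oct has 31 days: +11 → Nov 1, 1788 (251 left).
Nov has 30 days: +30 → Dec 1, 1788 (221 left).
Dec has 31 days: +31 → Jan 1, 1789 (190 left).
Jan has 31 days: +31 → Feb 1, 1789 (159 left).
Feb has 28 days: +28 → Mar 1, 1789 (131 left).
Mar has 31 days: +31 → Apr 1, 1789 (100 left).
Apr has 30 days: +30 → May 1, 1789 (70 left).
May has 31 days: +31 → Jun 1, 1789 (39 left).
Jun has 30 days: +30 → Jul 1, 1789 (9 left).
+9 → Jul 10, 1789.

July 10, 1789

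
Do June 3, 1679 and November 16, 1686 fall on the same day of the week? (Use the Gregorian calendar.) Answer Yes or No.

From Jun 3, 1679 to Nov 16, 1686 is 2723 days.
2723 mod 7 = 0, so they are the same weekday.
(Jun 3, 1679 is a Saturday; Nov 16, 1686 is a Saturday.)

Yes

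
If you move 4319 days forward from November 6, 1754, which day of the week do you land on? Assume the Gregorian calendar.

Nov 6, 1754 is a Wednesday.
4319 mod 7 = 0, so 4319 days after a Wednesday is Wednesday + 0 = Wednesday.

Wednesday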